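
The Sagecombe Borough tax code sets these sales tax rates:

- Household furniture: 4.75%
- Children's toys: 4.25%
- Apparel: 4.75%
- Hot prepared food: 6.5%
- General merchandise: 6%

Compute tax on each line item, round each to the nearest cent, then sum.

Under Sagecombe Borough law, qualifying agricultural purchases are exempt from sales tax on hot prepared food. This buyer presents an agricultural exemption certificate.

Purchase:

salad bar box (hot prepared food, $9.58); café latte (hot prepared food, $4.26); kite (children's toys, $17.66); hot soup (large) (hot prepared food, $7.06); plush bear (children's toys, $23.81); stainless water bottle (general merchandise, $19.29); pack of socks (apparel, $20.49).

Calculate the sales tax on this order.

$3.89

Salad bar box $9.58: hot prepared food, buyer-exempt → 0% → $0.00
Café latte $4.26: hot prepared food, buyer-exempt → 0% → $0.00
Kite $17.66: children's toys → 4.25% → $0.75
Hot soup (large) $7.06: hot prepared food, buyer-exempt → 0% → $0.00
Plush bear $23.81: children's toys → 4.25% → $1.01
Stainless water bottle $19.29: general merchandise → 6% → $1.16
Pack of socks $20.49: apparel → 4.75% → $0.97
Total tax = $0.75 + $1.01 + $1.16 + $0.97 = $3.89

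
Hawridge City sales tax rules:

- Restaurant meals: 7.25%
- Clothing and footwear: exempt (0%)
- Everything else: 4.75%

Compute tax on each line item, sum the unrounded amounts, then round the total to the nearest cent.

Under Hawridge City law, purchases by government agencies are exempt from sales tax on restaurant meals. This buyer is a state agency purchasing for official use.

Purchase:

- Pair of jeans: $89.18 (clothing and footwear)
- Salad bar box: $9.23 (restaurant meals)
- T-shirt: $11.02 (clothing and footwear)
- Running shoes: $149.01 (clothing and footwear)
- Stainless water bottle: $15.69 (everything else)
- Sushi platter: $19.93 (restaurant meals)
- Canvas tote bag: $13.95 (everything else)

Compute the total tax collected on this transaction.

$1.41

Pair of jeans $89.18: clothing and footwear → 0% → $0.00
Salad bar box $9.23: restaurant meals, buyer-exempt → 0% → $0.00
T-shirt $11.02: clothing and footwear → 0% → $0.00
Running shoes $149.01: clothing and footwear → 0% → $0.00
Stainless water bottle $15.69: everything else → 4.75% → $0.745275
Sushi platter $19.93: restaurant meals, buyer-exempt → 0% → $0.00
Canvas tote bag $13.95: everything else → 4.75% → $0.662625
Unrounded tax sum = $1.4079 → $1.41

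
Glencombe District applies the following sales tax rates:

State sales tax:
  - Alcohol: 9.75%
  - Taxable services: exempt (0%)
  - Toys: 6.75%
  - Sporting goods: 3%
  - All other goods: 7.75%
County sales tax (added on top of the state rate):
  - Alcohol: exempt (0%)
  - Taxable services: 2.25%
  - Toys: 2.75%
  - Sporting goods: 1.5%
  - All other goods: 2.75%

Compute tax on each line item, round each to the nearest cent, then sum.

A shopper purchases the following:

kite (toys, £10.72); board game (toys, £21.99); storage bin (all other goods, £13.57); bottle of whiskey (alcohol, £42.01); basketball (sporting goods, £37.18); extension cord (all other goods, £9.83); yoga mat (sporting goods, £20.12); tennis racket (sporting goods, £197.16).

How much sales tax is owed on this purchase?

Kite £10.72: toys → 6.75% + 2.75% county = 9.5% → £1.02
Board game £21.99: toys → 6.75% + 2.75% county = 9.5% → £2.09
Storage bin £13.57: all other goods → 7.75% + 2.75% county = 10.5% → £1.42
Bottle of whiskey £42.01: alcohol → 9.75% + 0% county = 9.75% → £4.10
Basketball £37.18: sporting goods → 3% + 1.5% county = 4.5% → £1.67
Extension cord £9.83: all other goods → 7.75% + 2.75% county = 10.5% → £1.03
Yoga mat £20.12: sporting goods → 3% + 1.5% county = 4.5% → £0.91
Tennis racket £197.16: sporting goods → 3% + 1.5% county = 4.5% → £8.87
Total tax = £1.02 + £2.09 + £1.42 + £4.10 + £1.67 + £1.03 + £0.91 + £8.87 = £21.11

£21.11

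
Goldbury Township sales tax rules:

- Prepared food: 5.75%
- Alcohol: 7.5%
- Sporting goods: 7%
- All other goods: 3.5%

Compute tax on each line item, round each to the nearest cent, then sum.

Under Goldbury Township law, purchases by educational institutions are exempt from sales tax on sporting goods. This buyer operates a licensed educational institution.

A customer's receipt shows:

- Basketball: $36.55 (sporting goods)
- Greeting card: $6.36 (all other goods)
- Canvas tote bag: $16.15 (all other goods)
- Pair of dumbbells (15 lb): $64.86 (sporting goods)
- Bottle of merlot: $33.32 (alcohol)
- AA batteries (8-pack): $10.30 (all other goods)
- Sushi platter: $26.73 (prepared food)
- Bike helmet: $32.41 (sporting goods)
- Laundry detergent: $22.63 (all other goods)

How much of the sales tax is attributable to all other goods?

$1.94

Greeting card $6.36: all other goods → 3.5% → $0.22
Canvas tote bag $16.15: all other goods → 3.5% → $0.57
AA batteries (8-pack) $10.30: all other goods → 3.5% → $0.36
Laundry detergent $22.63: all other goods → 3.5% → $0.79
Tax on all other goods = $0.22 + $0.57 + $0.36 + $0.79 = $1.94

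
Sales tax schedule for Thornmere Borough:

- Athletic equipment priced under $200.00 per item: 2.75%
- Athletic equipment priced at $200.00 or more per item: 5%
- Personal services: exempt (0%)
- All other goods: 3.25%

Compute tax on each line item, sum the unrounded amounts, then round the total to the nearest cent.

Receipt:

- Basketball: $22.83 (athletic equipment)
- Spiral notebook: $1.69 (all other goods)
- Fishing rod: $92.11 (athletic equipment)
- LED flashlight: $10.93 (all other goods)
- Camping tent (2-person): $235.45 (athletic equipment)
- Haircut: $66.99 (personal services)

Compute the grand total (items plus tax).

$445.34

Basketball $22.83: athletic equipment, under $200.00 → 2.75% → $0.627825
Spiral notebook $1.69: all other goods → 3.25% → $0.054925
Fishing rod $92.11: athletic equipment, under $200.00 → 2.75% → $2.533025
LED flashlight $10.93: all other goods → 3.25% → $0.355225
Camping tent (2-person) $235.45: athletic equipment, $200.00 or more → 5% → $11.7725
Haircut $66.99: personal services → 0% → $0.00
Subtotal = $430.00; unrounded tax = $15.3435 → $15.34; total due = $445.34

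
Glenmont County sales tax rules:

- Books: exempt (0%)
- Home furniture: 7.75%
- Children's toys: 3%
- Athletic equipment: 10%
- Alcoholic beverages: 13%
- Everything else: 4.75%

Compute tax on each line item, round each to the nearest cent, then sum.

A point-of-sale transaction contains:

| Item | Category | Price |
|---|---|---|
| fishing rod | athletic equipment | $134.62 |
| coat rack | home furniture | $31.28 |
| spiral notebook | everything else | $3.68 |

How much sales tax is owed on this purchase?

$16.05

Fishing rod $134.62: athletic equipment → 10% → $13.46
Coat rack $31.28: home furniture → 7.75% → $2.42
Spiral notebook $3.68: everything else → 4.75% → $0.17
Total tax = $13.46 + $2.42 + $0.17 = $16.05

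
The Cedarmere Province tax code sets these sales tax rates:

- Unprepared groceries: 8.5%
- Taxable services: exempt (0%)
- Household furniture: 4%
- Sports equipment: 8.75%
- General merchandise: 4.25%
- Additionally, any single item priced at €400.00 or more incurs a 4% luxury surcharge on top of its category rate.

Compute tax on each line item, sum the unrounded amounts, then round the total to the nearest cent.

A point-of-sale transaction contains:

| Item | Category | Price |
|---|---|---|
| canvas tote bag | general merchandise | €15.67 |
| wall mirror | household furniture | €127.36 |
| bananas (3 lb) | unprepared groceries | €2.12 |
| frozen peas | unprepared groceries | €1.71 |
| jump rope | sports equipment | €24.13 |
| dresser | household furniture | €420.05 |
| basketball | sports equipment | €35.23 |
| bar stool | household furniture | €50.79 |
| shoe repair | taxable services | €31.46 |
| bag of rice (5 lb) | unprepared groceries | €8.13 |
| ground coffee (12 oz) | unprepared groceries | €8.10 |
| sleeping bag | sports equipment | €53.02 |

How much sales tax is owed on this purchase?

€52.93

Canvas tote bag €15.67: general merchandise → 4.25% → €0.665975
Wall mirror €127.36: household furniture → 4% → €5.0944
Bananas (3 lb) €2.12: unprepared groceries → 8.5% → €0.1802
Frozen peas €1.71: unprepared groceries → 8.5% → €0.14535
Jump rope €24.13: sports equipment → 8.75% → €2.111375
Dresser €420.05: household furniture → 4% + 4% surcharge = 8% → €33.604
Basketball €35.23: sports equipment → 8.75% → €3.082625
Bar stool €50.79: household furniture → 4% → €2.0316
Shoe repair €31.46: taxable services → 0% → €0.00
Bag of rice (5 lb) €8.13: unprepared groceries → 8.5% → €0.69105
Ground coffee (12 oz) €8.10: unprepared groceries → 8.5% → €0.6885
Sleeping bag €53.02: sports equipment → 8.75% → €4.63925
Unrounded tax sum = €52.934325 → €52.93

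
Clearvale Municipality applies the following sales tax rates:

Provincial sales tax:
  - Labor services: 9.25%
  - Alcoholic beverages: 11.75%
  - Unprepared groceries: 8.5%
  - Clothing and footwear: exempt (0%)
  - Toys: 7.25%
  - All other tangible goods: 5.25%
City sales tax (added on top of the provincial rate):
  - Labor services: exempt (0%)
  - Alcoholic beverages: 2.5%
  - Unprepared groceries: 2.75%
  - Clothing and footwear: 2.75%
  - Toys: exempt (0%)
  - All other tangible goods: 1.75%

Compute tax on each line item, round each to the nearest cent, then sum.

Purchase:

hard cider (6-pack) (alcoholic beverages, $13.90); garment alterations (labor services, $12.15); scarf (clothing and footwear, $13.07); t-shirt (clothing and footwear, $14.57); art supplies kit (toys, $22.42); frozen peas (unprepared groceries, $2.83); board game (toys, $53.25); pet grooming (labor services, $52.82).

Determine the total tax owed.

Hard cider (6-pack) $13.90: alcoholic beverages → 11.75% + 2.5% city = 14.25% → $1.98
Garment alterations $12.15: labor services → 9.25% + 0% city = 9.25% → $1.12
Scarf $13.07: clothing and footwear → 0% + 2.75% city = 2.75% → $0.36
T-shirt $14.57: clothing and footwear → 0% + 2.75% city = 2.75% → $0.40
Art supplies kit $22.42: toys → 7.25% + 0% city = 7.25% → $1.63
Frozen peas $2.83: unprepared groceries → 8.5% + 2.75% city = 11.25% → $0.32
Board game $53.25: toys → 7.25% + 0% city = 7.25% → $3.86
Pet grooming $52.82: labor services → 9.25% + 0% city = 9.25% → $4.89
Total tax = $1.98 + $1.12 + $0.36 + $0.40 + $1.63 + $0.32 + $3.86 + $4.89 = $14.56

$14.56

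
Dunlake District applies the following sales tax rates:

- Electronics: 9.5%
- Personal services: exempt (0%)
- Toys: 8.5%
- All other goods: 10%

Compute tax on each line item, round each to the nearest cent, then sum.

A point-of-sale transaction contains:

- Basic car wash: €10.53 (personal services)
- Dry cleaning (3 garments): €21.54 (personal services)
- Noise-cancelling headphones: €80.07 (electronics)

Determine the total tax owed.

Basic car wash €10.53: personal services → 0% → €0.00
Dry cleaning (3 garments) €21.54: personal services → 0% → €0.00
Noise-cancelling headphones €80.07: electronics → 9.5% → €7.61
Total tax = €7.61

€7.61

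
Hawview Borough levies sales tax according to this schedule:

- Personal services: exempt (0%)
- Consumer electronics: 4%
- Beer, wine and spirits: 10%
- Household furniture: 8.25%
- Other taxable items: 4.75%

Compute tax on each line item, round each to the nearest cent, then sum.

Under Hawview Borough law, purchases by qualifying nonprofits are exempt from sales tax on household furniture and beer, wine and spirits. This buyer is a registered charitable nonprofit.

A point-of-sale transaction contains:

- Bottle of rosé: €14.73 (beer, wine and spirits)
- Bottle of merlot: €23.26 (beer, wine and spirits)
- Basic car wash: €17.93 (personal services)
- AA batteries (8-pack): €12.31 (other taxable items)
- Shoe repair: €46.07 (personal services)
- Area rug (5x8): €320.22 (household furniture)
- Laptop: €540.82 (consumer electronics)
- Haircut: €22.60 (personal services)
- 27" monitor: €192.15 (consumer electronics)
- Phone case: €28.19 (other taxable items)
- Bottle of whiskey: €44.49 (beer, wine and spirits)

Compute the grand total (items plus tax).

€1294.01

Bottle of rosé €14.73: beer, wine and spirits, buyer-exempt → 0% → €0.00
Bottle of merlot €23.26: beer, wine and spirits, buyer-exempt → 0% → €0.00
Basic car wash €17.93: personal services → 0% → €0.00
AA batteries (8-pack) €12.31: other taxable items → 4.75% → €0.58
Shoe repair €46.07: personal services → 0% → €0.00
Area rug (5x8) €320.22: household furniture, buyer-exempt → 0% → €0.00
Laptop €540.82: consumer electronics → 4% → €21.63
Haircut €22.60: personal services → 0% → €0.00
27" monitor €192.15: consumer electronics → 4% → €7.69
Phone case €28.19: other taxable items → 4.75% → €1.34
Bottle of whiskey €44.49: beer, wine and spirits, buyer-exempt → 0% → €0.00
Subtotal = €1262.77; tax = €31.24; total due = €1294.01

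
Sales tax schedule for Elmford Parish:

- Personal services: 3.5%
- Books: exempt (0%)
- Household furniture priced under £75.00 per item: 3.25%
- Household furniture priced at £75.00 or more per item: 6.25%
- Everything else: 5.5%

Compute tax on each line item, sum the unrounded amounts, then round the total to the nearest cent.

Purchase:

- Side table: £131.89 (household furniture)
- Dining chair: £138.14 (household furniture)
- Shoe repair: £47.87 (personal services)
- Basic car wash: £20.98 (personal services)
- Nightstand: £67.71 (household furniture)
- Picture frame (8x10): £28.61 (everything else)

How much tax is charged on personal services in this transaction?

£2.41

Shoe repair £47.87: personal services → 3.5% → £1.67545
Basic car wash £20.98: personal services → 3.5% → £0.7343
Tax on personal services: unrounded sum = £2.40975 → £2.41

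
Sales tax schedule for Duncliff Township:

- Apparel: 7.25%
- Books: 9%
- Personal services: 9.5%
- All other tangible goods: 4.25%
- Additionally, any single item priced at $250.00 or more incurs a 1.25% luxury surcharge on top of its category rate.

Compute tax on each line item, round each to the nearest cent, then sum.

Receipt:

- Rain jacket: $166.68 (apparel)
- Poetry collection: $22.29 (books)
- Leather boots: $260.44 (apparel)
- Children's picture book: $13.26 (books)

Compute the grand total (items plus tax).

Rain jacket $166.68: apparel → 7.25% → $12.08
Poetry collection $22.29: books → 9% → $2.01
Leather boots $260.44: apparel → 7.25% + 1.25% surcharge = 8.5% → $22.14
Children's picture book $13.26: books → 9% → $1.19
Subtotal = $462.67; tax = $37.42; total due = $500.09

$500.09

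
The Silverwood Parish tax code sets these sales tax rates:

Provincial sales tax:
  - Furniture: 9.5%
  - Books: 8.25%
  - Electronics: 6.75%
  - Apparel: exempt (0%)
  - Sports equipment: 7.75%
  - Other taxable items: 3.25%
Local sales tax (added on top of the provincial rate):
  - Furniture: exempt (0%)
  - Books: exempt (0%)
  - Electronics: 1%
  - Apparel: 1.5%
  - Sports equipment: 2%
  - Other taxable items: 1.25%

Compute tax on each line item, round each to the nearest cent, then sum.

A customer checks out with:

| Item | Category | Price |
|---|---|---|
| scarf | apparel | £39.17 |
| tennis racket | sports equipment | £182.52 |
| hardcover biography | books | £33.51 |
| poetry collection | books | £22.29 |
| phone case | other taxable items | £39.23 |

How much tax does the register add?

Scarf £39.17: apparel → 0% + 1.5% local = 1.5% → £0.59
Tennis racket £182.52: sports equipment → 7.75% + 2% local = 9.75% → £17.80
Hardcover biography £33.51: books → 8.25% + 0% local = 8.25% → £2.76
Poetry collection £22.29: books → 8.25% + 0% local = 8.25% → £1.84
Phone case £39.23: other taxable items → 3.25% + 1.25% local = 4.5% → £1.77
Total tax = £0.59 + £17.80 + £2.76 + £1.84 + £1.77 = £24.76

£24.76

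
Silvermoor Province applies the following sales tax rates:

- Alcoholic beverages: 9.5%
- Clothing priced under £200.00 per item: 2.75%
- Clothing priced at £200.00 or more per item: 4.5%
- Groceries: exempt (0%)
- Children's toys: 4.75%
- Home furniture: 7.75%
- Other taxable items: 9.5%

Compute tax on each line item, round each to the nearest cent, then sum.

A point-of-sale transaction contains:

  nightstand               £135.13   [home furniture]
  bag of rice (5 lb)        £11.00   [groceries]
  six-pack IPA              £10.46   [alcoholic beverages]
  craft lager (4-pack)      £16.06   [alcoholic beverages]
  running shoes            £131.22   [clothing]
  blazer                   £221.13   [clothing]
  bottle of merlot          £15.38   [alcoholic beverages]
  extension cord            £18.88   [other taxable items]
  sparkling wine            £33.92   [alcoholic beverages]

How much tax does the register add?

£33.02

Nightstand £135.13: home furniture → 7.75% → £10.47
Bag of rice (5 lb) £11.00: groceries → 0% → £0.00
Six-pack IPA £10.46: alcoholic beverages → 9.5% → £0.99
Craft lager (4-pack) £16.06: alcoholic beverages → 9.5% → £1.53
Running shoes £131.22: clothing, under £200.00 → 2.75% → £3.61
Blazer £221.13: clothing, £200.00 or more → 4.5% → £9.95
Bottle of merlot £15.38: alcoholic beverages → 9.5% → £1.46
Extension cord £18.88: other taxable items → 9.5% → £1.79
Sparkling wine £33.92: alcoholic beverages → 9.5% → £3.22
Total tax = £10.47 + £0.99 + £1.53 + £3.61 + £9.95 + £1.46 + £1.79 + £3.22 = £33.02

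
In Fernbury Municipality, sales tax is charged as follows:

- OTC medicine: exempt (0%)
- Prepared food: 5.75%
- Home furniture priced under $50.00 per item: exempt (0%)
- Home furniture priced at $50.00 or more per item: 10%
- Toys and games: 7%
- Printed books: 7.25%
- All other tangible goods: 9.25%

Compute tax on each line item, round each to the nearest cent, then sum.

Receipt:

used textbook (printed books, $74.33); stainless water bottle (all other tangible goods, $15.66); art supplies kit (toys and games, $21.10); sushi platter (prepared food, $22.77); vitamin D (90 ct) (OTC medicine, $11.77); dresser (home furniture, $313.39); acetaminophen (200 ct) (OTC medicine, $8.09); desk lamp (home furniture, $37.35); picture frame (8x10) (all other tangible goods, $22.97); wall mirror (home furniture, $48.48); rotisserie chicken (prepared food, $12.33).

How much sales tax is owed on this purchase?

Used textbook $74.33: printed books → 7.25% → $5.39
Stainless water bottle $15.66: all other tangible goods → 9.25% → $1.45
Art supplies kit $21.10: toys and games → 7% → $1.48
Sushi platter $22.77: prepared food → 5.75% → $1.31
Vitamin D (90 ct) $11.77: OTC medicine → 0% → $0.00
Dresser $313.39: home furniture, $50.00 or more → 10% → $31.34
Acetaminophen (200 ct) $8.09: OTC medicine → 0% → $0.00
Desk lamp $37.35: home furniture, under $50.00 → 0% → $0.00
Picture frame (8x10) $22.97: all other tangible goods → 9.25% → $2.12
Wall mirror $48.48: home furniture, under $50.00 → 0% → $0.00
Rotisserie chicken $12.33: prepared food → 5.75% → $0.71
Total tax = $5.39 + $1.45 + $1.48 + $1.31 + $31.34 + $2.12 + $0.71 = $43.80

$43.80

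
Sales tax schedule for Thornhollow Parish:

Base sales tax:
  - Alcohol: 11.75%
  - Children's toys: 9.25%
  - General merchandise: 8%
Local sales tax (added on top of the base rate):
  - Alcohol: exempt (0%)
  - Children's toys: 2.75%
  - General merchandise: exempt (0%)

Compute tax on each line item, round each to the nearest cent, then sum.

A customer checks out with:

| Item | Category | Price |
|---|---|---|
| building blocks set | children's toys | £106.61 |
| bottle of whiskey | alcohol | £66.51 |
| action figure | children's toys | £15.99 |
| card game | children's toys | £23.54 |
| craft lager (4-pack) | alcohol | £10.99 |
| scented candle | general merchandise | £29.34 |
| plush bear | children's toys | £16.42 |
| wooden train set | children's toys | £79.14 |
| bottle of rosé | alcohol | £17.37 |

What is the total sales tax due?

Building blocks set £106.61: children's toys → 9.25% + 2.75% local = 12% → £12.79
Bottle of whiskey £66.51: alcohol → 11.75% + 0% local = 11.75% → £7.81
Action figure £15.99: children's toys → 9.25% + 2.75% local = 12% → £1.92
Card game £23.54: children's toys → 9.25% + 2.75% local = 12% → £2.82
Craft lager (4-pack) £10.99: alcohol → 11.75% + 0% local = 11.75% → £1.29
Scented candle £29.34: general merchandise → 8% + 0% local = 8% → £2.35
Plush bear £16.42: children's toys → 9.25% + 2.75% local = 12% → £1.97
Wooden train set £79.14: children's toys → 9.25% + 2.75% local = 12% → £9.50
Bottle of rosé £17.37: alcohol → 11.75% + 0% local = 11.75% → £2.04
Total tax = £12.79 + £7.81 + £1.92 + £2.82 + £1.29 + £2.35 + £1.97 + £9.50 + £2.04 = £42.49

£42.49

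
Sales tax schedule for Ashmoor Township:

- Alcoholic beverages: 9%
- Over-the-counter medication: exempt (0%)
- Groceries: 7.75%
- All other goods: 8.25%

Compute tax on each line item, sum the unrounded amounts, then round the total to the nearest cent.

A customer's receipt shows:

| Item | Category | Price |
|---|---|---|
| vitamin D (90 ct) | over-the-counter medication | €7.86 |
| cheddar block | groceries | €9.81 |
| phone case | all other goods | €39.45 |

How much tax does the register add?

€4.01

Vitamin D (90 ct) €7.86: over-the-counter medication → 0% → €0.00
Cheddar block €9.81: groceries → 7.75% → €0.760275
Phone case €39.45: all other goods → 8.25% → €3.254625
Unrounded tax sum = €4.0149 → €4.01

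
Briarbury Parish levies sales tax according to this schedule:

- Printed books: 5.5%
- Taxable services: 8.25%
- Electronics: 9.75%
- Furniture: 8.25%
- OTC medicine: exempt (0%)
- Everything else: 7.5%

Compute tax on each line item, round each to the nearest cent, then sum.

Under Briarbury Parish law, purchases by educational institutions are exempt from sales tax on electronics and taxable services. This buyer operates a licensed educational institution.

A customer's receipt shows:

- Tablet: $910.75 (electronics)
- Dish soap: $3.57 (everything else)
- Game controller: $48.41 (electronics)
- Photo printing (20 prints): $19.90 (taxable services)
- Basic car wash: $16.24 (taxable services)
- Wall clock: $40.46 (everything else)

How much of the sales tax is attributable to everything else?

Dish soap $3.57: everything else → 7.5% → $0.27
Wall clock $40.46: everything else → 7.5% → $3.03
Tax on everything else = $0.27 + $3.03 = $3.30

$3.30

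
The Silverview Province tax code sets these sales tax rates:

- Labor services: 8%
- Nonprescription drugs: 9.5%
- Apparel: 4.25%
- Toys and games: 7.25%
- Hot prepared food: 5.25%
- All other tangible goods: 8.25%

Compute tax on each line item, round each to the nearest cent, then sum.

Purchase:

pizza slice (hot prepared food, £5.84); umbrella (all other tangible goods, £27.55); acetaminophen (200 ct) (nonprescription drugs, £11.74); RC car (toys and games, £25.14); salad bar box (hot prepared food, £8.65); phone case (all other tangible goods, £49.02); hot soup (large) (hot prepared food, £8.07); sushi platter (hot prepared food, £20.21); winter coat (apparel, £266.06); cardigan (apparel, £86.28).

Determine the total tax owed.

Pizza slice £5.84: hot prepared food → 5.25% → £0.31
Umbrella £27.55: all other tangible goods → 8.25% → £2.27
Acetaminophen (200 ct) £11.74: nonprescription drugs → 9.5% → £1.12
RC car £25.14: toys and games → 7.25% → £1.82
Salad bar box £8.65: hot prepared food → 5.25% → £0.45
Phone case £49.02: all other tangible goods → 8.25% → £4.04
Hot soup (large) £8.07: hot prepared food → 5.25% → £0.42
Sushi platter £20.21: hot prepared food → 5.25% → £1.06
Winter coat £266.06: apparel → 4.25% → £11.31
Cardigan £86.28: apparel → 4.25% → £3.67
Total tax = £0.31 + £2.27 + £1.12 + £1.82 + £0.45 + £4.04 + £0.42 + £1.06 + £11.31 + £3.67 = £26.47

£26.47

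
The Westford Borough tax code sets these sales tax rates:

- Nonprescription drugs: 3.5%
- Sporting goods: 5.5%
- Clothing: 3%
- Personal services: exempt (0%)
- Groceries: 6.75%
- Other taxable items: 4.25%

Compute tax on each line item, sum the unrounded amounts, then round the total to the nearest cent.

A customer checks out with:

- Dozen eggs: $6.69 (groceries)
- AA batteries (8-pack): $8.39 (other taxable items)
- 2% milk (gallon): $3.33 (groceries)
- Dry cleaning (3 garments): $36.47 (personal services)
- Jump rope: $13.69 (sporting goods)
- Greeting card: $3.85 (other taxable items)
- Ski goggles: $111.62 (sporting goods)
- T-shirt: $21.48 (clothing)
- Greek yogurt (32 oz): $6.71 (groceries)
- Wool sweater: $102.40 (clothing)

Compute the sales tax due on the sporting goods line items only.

$6.89

Jump rope $13.69: sporting goods → 5.5% → $0.75295
Ski goggles $111.62: sporting goods → 5.5% → $6.1391
Tax on sporting goods: unrounded sum = $6.89205 → $6.89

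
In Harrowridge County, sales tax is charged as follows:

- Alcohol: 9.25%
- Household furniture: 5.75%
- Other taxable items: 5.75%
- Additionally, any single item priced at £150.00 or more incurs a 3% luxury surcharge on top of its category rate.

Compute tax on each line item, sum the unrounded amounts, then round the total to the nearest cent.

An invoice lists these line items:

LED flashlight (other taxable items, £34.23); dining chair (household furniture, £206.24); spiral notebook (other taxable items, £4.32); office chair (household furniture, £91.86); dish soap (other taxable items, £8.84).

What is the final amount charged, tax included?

LED flashlight £34.23: other taxable items → 5.75% → £1.968225
Dining chair £206.24: household furniture → 5.75% + 3% surcharge = 8.75% → £18.046
Spiral notebook £4.32: other taxable items → 5.75% → £0.2484
Office chair £91.86: household furniture → 5.75% → £5.28195
Dish soap £8.84: other taxable items → 5.75% → £0.5083
Subtotal = £345.49; unrounded tax = £26.052875 → £26.05; total due = £371.54

£371.54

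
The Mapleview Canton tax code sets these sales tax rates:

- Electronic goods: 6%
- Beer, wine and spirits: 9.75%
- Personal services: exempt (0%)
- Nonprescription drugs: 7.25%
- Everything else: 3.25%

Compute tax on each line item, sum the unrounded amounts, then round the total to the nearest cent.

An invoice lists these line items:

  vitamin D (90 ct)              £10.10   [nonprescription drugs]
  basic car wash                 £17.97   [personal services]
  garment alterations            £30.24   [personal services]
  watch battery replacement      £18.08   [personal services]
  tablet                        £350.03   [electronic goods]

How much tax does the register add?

Vitamin D (90 ct) £10.10: nonprescription drugs → 7.25% → £0.73225
Basic car wash £17.97: personal services → 0% → £0.00
Garment alterations £30.24: personal services → 0% → £0.00
Watch battery replacement £18.08: personal services → 0% → £0.00
Tablet £350.03: electronic goods → 6% → £21.0018
Unrounded tax sum = £21.73405 → £21.73

£21.73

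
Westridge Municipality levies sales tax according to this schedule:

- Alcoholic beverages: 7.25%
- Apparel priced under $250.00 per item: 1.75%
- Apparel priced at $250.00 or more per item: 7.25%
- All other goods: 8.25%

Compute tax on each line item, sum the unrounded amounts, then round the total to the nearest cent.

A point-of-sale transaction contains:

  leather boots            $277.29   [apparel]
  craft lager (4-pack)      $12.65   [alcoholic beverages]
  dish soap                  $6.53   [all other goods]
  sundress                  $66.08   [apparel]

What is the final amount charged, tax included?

$385.27

Leather boots $277.29: apparel, $250.00 or more → 7.25% → $20.103525
Craft lager (4-pack) $12.65: alcoholic beverages → 7.25% → $0.917125
Dish soap $6.53: all other goods → 8.25% → $0.538725
Sundress $66.08: apparel, under $250.00 → 1.75% → $1.1564
Subtotal = $362.55; unrounded tax = $22.715775 → $22.72; total due = $385.27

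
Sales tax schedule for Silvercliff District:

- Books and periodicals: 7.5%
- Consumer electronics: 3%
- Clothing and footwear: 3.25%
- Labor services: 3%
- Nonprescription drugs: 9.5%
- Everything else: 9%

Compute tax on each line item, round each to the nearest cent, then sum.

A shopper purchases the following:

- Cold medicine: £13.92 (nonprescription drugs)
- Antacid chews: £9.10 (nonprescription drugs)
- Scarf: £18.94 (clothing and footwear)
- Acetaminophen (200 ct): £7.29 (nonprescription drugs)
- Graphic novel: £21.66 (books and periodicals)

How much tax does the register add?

£5.11

Cold medicine £13.92: nonprescription drugs → 9.5% → £1.32
Antacid chews £9.10: nonprescription drugs → 9.5% → £0.86
Scarf £18.94: clothing and footwear → 3.25% → £0.62
Acetaminophen (200 ct) £7.29: nonprescription drugs → 9.5% → £0.69
Graphic novel £21.66: books and periodicals → 7.5% → £1.62
Total tax = £1.32 + £0.86 + £0.62 + £0.69 + £1.62 = £5.11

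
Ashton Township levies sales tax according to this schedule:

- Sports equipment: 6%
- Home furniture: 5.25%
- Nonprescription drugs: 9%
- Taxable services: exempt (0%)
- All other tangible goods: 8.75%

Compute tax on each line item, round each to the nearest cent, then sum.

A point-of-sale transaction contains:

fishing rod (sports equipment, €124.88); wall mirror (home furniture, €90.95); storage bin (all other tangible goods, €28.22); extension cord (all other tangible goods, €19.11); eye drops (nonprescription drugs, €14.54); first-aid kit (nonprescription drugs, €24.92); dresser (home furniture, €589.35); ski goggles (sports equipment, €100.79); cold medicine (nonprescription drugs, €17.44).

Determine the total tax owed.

Fishing rod €124.88: sports equipment → 6% → €7.49
Wall mirror €90.95: home furniture → 5.25% → €4.77
Storage bin €28.22: all other tangible goods → 8.75% → €2.47
Extension cord €19.11: all other tangible goods → 8.75% → €1.67
Eye drops €14.54: nonprescription drugs → 9% → €1.31
First-aid kit €24.92: nonprescription drugs → 9% → €2.24
Dresser €589.35: home furniture → 5.25% → €30.94
Ski goggles €100.79: sports equipment → 6% → €6.05
Cold medicine €17.44: nonprescription drugs → 9% → €1.57
Total tax = €7.49 + €4.77 + €2.47 + €1.67 + €1.31 + €2.24 + €30.94 + €6.05 + €1.57 = €58.51

€58.51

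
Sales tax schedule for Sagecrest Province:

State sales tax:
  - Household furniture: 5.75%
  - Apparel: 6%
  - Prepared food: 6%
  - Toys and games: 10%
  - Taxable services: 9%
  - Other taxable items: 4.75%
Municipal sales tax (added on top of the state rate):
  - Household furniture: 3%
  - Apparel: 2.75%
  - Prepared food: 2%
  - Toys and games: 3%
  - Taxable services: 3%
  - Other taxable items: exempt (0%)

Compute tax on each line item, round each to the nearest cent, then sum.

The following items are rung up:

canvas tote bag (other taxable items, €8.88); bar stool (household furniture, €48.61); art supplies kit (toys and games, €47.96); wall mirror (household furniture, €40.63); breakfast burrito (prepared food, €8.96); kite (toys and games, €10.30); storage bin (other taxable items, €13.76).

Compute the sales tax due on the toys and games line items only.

€7.57

Art supplies kit €47.96: toys and games → 10% + 3% municipal = 13% → €6.23
Kite €10.30: toys and games → 10% + 3% municipal = 13% → €1.34
Tax on toys and games = €6.23 + €1.34 = €7.57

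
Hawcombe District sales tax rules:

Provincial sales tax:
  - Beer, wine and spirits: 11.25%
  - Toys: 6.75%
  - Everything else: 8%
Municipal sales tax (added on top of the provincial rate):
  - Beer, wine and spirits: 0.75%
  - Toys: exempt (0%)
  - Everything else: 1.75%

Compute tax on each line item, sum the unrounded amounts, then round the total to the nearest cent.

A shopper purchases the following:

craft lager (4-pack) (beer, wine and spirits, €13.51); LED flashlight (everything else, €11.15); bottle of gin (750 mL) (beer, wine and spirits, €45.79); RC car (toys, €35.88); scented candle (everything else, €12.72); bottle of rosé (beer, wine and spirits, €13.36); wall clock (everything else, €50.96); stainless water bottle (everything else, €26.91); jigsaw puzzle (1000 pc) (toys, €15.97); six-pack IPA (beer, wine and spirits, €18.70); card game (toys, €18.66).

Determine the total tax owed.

Craft lager (4-pack) €13.51: beer, wine and spirits → 11.25% + 0.75% municipal = 12% → €1.6212
LED flashlight €11.15: everything else → 8% + 1.75% municipal = 9.75% → €1.087125
Bottle of gin (750 mL) €45.79: beer, wine and spirits → 11.25% + 0.75% municipal = 12% → €5.4948
RC car €35.88: toys → 6.75% + 0% municipal = 6.75% → €2.4219
Scented candle €12.72: everything else → 8% + 1.75% municipal = 9.75% → €1.2402
Bottle of rosé €13.36: beer, wine and spirits → 11.25% + 0.75% municipal = 12% → €1.6032
Wall clock €50.96: everything else → 8% + 1.75% municipal = 9.75% → €4.9686
Stainless water bottle €26.91: everything else → 8% + 1.75% municipal = 9.75% → €2.623725
Jigsaw puzzle (1000 pc) €15.97: toys → 6.75% + 0% municipal = 6.75% → €1.077975
Six-pack IPA €18.70: beer, wine and spirits → 11.25% + 0.75% municipal = 12% → €2.244
Card game €18.66: toys → 6.75% + 0% municipal = 6.75% → €1.25955
Unrounded tax sum = €25.642275 → €25.64

€25.64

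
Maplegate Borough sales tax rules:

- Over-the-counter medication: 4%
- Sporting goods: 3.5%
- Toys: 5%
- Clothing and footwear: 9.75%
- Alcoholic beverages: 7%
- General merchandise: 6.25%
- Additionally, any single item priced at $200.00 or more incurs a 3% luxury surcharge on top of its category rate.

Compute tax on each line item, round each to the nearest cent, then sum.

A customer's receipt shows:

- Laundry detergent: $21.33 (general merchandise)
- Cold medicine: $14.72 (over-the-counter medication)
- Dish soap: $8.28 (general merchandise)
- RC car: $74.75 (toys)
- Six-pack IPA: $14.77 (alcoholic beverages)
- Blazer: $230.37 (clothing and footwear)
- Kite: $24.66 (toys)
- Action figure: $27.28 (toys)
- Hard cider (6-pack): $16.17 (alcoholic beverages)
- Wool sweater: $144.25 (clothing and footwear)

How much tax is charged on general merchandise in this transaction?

$1.85

Laundry detergent $21.33: general merchandise → 6.25% → $1.33
Dish soap $8.28: general merchandise → 6.25% → $0.52
Tax on general merchandise = $1.33 + $0.52 = $1.85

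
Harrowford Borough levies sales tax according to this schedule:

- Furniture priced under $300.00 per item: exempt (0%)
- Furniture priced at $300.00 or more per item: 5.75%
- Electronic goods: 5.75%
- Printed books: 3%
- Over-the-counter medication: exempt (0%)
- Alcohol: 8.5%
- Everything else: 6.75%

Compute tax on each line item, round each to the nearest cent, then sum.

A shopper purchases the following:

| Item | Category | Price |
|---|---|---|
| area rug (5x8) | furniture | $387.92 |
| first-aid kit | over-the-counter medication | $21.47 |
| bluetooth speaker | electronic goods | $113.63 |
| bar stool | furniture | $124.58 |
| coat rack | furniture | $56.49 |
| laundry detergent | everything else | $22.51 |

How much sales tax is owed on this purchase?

Area rug (5x8) $387.92: furniture, $300.00 or more → 5.75% → $22.31
First-aid kit $21.47: over-the-counter medication → 0% → $0.00
Bluetooth speaker $113.63: electronic goods → 5.75% → $6.53
Bar stool $124.58: furniture, under $300.00 → 0% → $0.00
Coat rack $56.49: furniture, under $300.00 → 0% → $0.00
Laundry detergent $22.51: everything else → 6.75% → $1.52
Total tax = $22.31 + $6.53 + $1.52 = $30.36

$30.36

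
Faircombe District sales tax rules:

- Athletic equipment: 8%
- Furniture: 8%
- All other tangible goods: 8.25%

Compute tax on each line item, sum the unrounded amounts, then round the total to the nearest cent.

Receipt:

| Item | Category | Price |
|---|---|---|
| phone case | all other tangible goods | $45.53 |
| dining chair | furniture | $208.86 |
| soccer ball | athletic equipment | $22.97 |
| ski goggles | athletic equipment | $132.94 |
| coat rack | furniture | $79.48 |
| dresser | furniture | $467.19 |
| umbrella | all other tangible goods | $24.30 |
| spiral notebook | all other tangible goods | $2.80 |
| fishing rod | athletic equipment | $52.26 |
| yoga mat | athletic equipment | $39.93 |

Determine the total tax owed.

Phone case $45.53: all other tangible goods → 8.25% → $3.756225
Dining chair $208.86: furniture → 8% → $16.7088
Soccer ball $22.97: athletic equipment → 8% → $1.8376
Ski goggles $132.94: athletic equipment → 8% → $10.6352
Coat rack $79.48: furniture → 8% → $6.3584
Dresser $467.19: furniture → 8% → $37.3752
Umbrella $24.30: all other tangible goods → 8.25% → $2.00475
Spiral notebook $2.80: all other tangible goods → 8.25% → $0.231
Fishing rod $52.26: athletic equipment → 8% → $4.1808
Yoga mat $39.93: athletic equipment → 8% → $3.1944
Unrounded tax sum = $86.282375 → $86.28

$86.28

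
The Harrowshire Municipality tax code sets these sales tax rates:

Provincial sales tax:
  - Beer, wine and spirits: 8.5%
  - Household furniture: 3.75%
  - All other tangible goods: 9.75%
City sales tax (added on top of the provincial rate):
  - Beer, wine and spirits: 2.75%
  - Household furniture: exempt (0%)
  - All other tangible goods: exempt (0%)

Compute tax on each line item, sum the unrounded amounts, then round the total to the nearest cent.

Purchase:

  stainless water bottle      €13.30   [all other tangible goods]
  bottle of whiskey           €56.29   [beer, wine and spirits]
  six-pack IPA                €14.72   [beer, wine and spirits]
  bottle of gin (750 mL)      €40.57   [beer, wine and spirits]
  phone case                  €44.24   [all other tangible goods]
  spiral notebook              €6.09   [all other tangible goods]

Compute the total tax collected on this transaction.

€18.76

Stainless water bottle €13.30: all other tangible goods → 9.75% + 0% city = 9.75% → €1.29675
Bottle of whiskey €56.29: beer, wine and spirits → 8.5% + 2.75% city = 11.25% → €6.332625
Six-pack IPA €14.72: beer, wine and spirits → 8.5% + 2.75% city = 11.25% → €1.656
Bottle of gin (750 mL) €40.57: beer, wine and spirits → 8.5% + 2.75% city = 11.25% → €4.564125
Phone case €44.24: all other tangible goods → 9.75% + 0% city = 9.75% → €4.3134
Spiral notebook €6.09: all other tangible goods → 9.75% + 0% city = 9.75% → €0.593775
Unrounded tax sum = €18.756675 → €18.76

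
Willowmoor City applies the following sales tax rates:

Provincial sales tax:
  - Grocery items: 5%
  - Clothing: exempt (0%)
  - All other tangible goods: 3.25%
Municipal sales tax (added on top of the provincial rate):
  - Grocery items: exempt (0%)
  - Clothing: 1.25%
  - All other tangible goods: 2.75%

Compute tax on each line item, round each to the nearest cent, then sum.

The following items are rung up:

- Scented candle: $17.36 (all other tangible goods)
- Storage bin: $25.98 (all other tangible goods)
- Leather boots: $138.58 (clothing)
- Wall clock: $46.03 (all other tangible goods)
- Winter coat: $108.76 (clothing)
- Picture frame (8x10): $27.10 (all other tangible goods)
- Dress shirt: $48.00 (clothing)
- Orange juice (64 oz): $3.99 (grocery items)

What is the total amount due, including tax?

$426.68

Scented candle $17.36: all other tangible goods → 3.25% + 2.75% municipal = 6% → $1.04
Storage bin $25.98: all other tangible goods → 3.25% + 2.75% municipal = 6% → $1.56
Leather boots $138.58: clothing → 0% + 1.25% municipal = 1.25% → $1.73
Wall clock $46.03: all other tangible goods → 3.25% + 2.75% municipal = 6% → $2.76
Winter coat $108.76: clothing → 0% + 1.25% municipal = 1.25% → $1.36
Picture frame (8x10) $27.10: all other tangible goods → 3.25% + 2.75% municipal = 6% → $1.63
Dress shirt $48.00: clothing → 0% + 1.25% municipal = 1.25% → $0.60
Orange juice (64 oz) $3.99: grocery items → 5% + 0% municipal = 5% → $0.20
Subtotal = $415.80; tax = $10.88; total due = $426.68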